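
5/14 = 0.36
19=19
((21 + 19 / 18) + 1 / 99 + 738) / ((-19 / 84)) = -2106902 / 627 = -3360.29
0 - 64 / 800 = -2 / 25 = -0.08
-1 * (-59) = 59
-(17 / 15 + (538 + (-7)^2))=-8822 / 15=-588.13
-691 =-691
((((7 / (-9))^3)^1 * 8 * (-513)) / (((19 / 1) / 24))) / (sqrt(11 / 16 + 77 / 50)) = 439040 * sqrt(11) / 891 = 1634.27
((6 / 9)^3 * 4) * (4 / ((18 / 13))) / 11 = 832 / 2673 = 0.31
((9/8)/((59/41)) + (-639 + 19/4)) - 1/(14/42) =-300413/472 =-636.47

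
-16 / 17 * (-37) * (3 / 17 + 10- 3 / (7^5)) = 1721275520 / 4857223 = 354.37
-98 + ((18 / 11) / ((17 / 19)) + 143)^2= 20877.40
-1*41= -41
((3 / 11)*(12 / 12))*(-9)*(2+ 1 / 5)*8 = -216 / 5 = -43.20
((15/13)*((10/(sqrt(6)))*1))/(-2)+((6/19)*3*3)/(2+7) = 6/19 - 25*sqrt(6)/26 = -2.04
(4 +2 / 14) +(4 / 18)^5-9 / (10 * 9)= 16713107 / 4133430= 4.04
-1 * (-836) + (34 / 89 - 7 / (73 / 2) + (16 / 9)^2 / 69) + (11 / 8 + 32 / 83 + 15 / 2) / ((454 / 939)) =9363426423912707 / 10946389783248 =855.39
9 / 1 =9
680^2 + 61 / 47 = 21732861 / 47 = 462401.30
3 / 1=3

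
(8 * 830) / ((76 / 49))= 81340 / 19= 4281.05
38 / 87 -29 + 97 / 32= -71081 / 2784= -25.53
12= 12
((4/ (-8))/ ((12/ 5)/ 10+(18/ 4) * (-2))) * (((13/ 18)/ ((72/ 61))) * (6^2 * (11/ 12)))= 218075/ 189216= 1.15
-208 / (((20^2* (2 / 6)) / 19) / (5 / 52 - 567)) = 1680303 / 100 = 16803.03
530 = 530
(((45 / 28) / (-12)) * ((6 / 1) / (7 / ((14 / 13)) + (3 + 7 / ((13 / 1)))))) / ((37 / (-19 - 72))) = 845 / 4292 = 0.20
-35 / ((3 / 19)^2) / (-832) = 12635 / 7488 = 1.69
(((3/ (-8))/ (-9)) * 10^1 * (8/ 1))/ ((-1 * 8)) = -5/ 12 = -0.42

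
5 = 5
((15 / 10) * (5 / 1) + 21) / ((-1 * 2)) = -57 / 4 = -14.25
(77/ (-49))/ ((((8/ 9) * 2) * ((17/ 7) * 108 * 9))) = -11/ 29376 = -0.00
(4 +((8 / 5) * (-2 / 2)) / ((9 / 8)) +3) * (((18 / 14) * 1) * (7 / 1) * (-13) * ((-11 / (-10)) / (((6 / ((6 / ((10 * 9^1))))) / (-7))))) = 251251 / 4500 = 55.83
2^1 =2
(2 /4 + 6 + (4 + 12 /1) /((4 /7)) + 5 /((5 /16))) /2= 101 /4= 25.25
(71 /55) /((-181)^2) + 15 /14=27028819 /25225970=1.07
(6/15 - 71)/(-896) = 353/4480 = 0.08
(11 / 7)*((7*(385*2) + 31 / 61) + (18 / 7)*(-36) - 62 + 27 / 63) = 24595208 / 2989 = 8228.57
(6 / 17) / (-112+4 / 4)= -2 / 629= -0.00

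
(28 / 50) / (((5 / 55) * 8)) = 77 / 100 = 0.77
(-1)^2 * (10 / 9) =1.11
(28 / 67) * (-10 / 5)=-56 / 67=-0.84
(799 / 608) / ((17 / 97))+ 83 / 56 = 38221 / 4256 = 8.98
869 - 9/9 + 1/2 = 1737/2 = 868.50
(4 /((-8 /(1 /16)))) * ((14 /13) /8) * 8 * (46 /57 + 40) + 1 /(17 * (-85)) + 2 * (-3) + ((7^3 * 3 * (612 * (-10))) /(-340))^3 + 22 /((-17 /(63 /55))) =54430168862411998871 /8565960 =6354240372639.14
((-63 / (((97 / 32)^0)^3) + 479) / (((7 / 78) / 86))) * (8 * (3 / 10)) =33486336 / 35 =956752.46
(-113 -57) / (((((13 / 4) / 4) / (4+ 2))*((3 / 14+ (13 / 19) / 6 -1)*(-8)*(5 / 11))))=-447678 / 871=-513.98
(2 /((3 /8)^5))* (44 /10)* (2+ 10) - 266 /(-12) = 11552291 /810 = 14262.09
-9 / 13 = -0.69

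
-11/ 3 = -3.67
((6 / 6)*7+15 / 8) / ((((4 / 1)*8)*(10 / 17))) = 1207 / 2560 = 0.47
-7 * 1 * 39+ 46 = -227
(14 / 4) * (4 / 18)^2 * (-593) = -8302 / 81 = -102.49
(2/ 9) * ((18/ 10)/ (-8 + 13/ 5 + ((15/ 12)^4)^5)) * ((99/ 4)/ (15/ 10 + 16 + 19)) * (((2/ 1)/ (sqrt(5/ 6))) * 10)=39582418599936 * sqrt(30)/ 2967452284589239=0.07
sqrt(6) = 2.45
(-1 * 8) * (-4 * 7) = 224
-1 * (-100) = 100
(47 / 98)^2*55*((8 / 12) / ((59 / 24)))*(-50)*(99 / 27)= -628.95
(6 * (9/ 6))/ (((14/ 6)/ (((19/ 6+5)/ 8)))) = 63/ 16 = 3.94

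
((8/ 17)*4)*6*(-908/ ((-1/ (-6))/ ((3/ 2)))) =-1569024/ 17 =-92295.53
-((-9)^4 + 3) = -6564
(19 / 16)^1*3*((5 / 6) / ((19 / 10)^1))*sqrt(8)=25*sqrt(2) / 8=4.42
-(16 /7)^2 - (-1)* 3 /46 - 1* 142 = -331697 /2254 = -147.16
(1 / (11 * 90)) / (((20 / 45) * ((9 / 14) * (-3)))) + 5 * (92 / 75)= 7285 / 1188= 6.13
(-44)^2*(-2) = -3872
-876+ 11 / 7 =-6121 / 7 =-874.43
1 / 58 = 0.02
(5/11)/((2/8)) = 20/11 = 1.82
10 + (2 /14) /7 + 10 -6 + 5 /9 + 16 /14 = 6932 /441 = 15.72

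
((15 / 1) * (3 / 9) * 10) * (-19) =-950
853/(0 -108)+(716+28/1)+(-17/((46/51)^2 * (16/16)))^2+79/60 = 709681777999/604456560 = 1174.08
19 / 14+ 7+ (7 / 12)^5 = 14674321 / 1741824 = 8.42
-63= -63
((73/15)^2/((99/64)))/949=4672/289575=0.02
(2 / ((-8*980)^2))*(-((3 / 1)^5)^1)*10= -243 / 3073280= -0.00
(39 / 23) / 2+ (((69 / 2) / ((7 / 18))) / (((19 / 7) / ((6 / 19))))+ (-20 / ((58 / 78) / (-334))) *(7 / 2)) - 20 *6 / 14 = 106000537425 / 3371018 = 31444.67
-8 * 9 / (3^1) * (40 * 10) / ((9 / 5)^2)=-80000 / 27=-2962.96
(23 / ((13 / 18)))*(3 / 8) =621 / 52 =11.94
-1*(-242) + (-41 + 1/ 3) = 604/ 3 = 201.33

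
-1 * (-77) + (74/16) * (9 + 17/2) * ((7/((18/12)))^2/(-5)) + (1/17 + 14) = -160019/612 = -261.47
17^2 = 289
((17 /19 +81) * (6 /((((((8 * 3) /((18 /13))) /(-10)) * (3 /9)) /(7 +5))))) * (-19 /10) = 252072 /13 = 19390.15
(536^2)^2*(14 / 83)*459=530395560124416 / 83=6390307953306.22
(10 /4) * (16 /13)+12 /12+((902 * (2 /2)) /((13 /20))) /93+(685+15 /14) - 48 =11121563 /16926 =657.07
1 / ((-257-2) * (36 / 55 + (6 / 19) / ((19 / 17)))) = -19855 / 4818954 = -0.00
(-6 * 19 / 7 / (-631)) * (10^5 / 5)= 2280000 / 4417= 516.19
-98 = -98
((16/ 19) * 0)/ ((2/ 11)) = 0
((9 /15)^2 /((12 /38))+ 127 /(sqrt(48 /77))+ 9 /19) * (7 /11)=10731 /10450+ 889 * sqrt(231) /132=103.39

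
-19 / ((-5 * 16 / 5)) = 19 / 16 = 1.19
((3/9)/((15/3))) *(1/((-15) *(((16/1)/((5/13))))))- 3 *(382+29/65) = -10739089/9360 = -1147.34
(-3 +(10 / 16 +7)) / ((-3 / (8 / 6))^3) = -296 / 729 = -0.41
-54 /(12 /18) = -81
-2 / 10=-1 / 5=-0.20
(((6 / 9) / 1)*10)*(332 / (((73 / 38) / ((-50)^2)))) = 630800000 / 219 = 2880365.30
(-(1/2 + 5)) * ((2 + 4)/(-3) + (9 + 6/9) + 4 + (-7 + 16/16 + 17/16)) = -3553/96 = -37.01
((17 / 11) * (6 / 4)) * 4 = 102 / 11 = 9.27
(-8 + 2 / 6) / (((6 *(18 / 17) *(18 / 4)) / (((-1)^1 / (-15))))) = -391 / 21870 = -0.02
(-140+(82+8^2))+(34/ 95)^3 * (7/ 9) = 46573378/ 7716375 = 6.04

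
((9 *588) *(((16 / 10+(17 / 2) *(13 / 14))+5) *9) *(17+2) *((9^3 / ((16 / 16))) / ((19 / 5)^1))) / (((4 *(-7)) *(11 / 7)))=-2516018841 / 44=-57182246.39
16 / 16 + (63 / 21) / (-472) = 469 / 472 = 0.99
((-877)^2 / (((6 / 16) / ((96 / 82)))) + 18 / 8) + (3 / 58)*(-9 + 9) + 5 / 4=196897311 / 82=2401186.72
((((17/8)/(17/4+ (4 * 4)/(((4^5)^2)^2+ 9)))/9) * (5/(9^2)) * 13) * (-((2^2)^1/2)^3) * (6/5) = -1943936557923880/4542082534395387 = -0.43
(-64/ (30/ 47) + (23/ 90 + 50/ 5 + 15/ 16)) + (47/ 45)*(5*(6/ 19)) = -87.42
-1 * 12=-12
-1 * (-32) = 32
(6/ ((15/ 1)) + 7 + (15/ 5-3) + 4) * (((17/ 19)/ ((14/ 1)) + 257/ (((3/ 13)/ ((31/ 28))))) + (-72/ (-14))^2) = 2814229/ 196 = 14358.31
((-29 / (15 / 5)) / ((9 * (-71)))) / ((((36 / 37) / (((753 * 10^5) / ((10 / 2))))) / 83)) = 111769045000 / 5751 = 19434714.83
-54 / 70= -27 / 35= -0.77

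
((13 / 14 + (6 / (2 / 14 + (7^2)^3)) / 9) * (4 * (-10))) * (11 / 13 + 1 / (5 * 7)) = -6391563988 / 196724073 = -32.49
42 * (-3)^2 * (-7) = -2646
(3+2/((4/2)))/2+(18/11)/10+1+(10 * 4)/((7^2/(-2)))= 4126/2695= 1.53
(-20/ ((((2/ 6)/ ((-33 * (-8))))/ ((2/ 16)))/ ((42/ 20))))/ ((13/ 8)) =-33264/ 13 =-2558.77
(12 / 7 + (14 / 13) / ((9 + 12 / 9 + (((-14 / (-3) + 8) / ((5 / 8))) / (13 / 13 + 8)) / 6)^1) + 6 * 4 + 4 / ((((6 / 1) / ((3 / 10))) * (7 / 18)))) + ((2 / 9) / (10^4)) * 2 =26.33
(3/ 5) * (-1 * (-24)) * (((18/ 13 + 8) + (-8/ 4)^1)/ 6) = 1152/ 65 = 17.72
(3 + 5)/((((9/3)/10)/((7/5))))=112/3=37.33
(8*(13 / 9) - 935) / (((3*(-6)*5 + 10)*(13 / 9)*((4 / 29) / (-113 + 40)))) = -17594387 / 4160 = -4229.42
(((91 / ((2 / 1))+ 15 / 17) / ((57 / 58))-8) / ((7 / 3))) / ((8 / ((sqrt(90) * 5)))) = 29985 * sqrt(10) / 952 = 99.60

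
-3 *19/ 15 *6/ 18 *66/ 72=-209/ 180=-1.16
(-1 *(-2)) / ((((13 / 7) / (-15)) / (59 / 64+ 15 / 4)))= -2415 / 32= -75.47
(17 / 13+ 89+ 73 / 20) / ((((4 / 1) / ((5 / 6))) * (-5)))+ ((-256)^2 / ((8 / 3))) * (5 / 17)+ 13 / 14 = 7225.25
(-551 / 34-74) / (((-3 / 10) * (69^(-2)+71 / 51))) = 24336645 / 112694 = 215.95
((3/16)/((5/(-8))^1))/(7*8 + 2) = -3/580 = -0.01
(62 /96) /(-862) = -31 /41376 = -0.00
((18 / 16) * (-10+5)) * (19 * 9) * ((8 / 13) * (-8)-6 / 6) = 592515 / 104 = 5697.26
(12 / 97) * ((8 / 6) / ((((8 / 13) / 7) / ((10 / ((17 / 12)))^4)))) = 37739520000 / 8101537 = 4658.32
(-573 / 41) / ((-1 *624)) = 191 / 8528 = 0.02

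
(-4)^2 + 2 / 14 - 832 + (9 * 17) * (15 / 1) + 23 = 10515 / 7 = 1502.14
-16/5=-3.20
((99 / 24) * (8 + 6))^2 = 53361 / 16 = 3335.06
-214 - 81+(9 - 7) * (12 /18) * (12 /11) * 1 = -3229 /11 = -293.55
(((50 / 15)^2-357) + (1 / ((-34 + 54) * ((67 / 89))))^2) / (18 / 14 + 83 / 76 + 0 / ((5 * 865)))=-32322651781 / 222205500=-145.46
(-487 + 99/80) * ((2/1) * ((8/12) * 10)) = -38861/6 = -6476.83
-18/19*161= -2898/19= -152.53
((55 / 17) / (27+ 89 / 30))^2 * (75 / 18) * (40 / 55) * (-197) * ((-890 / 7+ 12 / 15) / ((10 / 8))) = 1149896880000 / 1634990623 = 703.30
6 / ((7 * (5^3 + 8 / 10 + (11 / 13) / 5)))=195 / 28658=0.01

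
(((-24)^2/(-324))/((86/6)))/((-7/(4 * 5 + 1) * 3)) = 16/129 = 0.12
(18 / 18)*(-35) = -35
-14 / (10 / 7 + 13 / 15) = -1470 / 241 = -6.10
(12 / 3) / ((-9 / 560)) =-2240 / 9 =-248.89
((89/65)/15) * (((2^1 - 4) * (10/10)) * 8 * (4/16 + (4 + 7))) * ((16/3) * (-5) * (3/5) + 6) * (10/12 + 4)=10324/13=794.15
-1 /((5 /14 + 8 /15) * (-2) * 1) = 105 /187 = 0.56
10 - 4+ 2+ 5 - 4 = 9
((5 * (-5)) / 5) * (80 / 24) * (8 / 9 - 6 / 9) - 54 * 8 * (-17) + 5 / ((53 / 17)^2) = 556749107 / 75843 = 7340.81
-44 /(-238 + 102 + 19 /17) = 748 /2293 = 0.33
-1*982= -982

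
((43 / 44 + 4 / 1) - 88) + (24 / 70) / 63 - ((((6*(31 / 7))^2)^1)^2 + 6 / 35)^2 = -248496074451.75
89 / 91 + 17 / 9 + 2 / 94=111175 / 38493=2.89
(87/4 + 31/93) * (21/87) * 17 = 31535/348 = 90.62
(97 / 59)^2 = 9409 / 3481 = 2.70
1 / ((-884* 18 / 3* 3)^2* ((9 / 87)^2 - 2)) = -841 / 423589787712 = -0.00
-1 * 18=-18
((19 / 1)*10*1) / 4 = 95 / 2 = 47.50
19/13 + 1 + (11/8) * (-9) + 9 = -95/104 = -0.91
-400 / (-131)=400 / 131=3.05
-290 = -290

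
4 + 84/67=352/67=5.25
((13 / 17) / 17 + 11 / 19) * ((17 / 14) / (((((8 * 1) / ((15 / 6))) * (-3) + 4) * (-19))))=8565 / 1202852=0.01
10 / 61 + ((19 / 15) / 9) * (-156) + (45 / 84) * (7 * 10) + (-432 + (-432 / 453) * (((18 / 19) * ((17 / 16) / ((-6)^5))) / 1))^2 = 1079561056383189457 / 5784201457920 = 186639.60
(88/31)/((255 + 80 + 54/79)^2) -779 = -16982961461581/21800978191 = -779.00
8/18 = 4/9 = 0.44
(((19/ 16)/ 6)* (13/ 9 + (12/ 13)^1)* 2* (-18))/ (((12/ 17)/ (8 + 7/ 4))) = -89471/ 384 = -233.00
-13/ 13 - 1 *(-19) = 18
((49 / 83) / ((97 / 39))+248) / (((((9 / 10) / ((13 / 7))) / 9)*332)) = 129906335 / 9355262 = 13.89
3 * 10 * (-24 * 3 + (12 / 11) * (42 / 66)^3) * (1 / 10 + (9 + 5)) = -444165228 / 14641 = -30337.08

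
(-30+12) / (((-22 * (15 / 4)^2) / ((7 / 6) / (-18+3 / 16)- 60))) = -821696 / 235125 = -3.49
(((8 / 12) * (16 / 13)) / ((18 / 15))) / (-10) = -8 / 117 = -0.07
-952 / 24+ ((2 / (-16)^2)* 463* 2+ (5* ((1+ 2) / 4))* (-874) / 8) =-84887 / 192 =-442.12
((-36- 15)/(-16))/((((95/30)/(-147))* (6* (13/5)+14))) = -112455/22496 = -5.00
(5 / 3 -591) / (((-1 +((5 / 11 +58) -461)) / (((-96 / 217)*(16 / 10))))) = -4978688 / 4816315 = -1.03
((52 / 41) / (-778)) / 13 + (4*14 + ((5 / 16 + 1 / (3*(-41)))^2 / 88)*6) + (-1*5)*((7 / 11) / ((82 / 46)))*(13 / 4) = 50.21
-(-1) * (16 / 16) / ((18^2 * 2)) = 1 / 648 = 0.00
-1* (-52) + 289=341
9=9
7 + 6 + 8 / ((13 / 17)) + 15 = 38.46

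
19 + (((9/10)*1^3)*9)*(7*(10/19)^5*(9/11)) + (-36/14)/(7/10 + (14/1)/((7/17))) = 1376068088419/66158889181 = 20.80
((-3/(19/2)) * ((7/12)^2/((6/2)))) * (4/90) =-0.00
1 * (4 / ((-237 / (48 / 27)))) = -64 / 2133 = -0.03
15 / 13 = 1.15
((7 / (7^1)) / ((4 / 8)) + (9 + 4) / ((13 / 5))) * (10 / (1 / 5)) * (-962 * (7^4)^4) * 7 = -78326694059492596900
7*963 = 6741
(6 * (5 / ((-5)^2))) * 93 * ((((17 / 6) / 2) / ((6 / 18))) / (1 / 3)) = 14229 / 10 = 1422.90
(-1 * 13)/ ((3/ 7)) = -91/ 3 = -30.33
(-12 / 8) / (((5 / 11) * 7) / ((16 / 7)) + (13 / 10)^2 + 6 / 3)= -6600 / 22361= -0.30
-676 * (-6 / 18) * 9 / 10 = 1014 / 5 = 202.80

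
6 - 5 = 1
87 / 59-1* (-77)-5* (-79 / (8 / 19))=479835 / 472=1016.60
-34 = -34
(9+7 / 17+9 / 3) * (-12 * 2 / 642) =-844 / 1819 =-0.46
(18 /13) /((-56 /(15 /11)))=-135 /4004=-0.03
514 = 514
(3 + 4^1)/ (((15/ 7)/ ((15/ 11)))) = 49/ 11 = 4.45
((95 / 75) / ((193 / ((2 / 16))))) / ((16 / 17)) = 323 / 370560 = 0.00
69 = 69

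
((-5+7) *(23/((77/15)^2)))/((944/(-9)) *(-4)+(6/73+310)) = 0.00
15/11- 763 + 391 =-4077/11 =-370.64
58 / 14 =29 / 7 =4.14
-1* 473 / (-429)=43 / 39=1.10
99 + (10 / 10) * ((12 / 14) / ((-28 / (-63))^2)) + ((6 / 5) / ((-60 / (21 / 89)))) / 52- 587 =-195858443 / 404950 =-483.66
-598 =-598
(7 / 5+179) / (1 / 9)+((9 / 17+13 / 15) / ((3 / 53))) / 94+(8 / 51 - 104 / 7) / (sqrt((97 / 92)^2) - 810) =30417154744372 / 18731152755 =1623.88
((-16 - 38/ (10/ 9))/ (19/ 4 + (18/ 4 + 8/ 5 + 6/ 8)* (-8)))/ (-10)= -502/ 5005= -0.10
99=99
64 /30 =32 /15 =2.13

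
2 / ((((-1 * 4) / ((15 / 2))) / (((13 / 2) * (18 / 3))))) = -585 / 4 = -146.25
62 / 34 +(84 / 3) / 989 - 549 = -9199202 / 16813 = -547.15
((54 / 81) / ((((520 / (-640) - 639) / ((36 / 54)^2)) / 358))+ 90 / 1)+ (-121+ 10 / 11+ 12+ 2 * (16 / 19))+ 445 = 24749139608 / 57767391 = 428.43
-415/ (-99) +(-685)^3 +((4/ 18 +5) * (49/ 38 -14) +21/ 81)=-3627536943647/ 11286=-321419186.93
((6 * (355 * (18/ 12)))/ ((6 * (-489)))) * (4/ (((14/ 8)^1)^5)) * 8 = -5816320/ 2739541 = -2.12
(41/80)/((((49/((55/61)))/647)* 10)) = 291797/478240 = 0.61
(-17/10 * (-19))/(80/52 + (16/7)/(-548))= 4026841/191280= 21.05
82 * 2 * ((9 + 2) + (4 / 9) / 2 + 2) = 19516 / 9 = 2168.44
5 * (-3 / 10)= -3 / 2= -1.50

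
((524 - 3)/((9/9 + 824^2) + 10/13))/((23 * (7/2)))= 13546/1421100471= 0.00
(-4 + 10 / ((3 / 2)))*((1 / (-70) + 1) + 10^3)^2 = 9819329522 / 3675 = 2671926.40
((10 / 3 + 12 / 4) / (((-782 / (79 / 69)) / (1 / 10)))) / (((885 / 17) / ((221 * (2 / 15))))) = -331721 / 632022750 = -0.00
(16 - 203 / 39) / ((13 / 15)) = 2105 / 169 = 12.46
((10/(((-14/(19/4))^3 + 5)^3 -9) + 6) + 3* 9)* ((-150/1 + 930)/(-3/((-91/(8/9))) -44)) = -275734060287648125345/471042663850511954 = -585.37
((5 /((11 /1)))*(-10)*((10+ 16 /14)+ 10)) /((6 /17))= -62900 /231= -272.29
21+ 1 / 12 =253 / 12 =21.08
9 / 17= 0.53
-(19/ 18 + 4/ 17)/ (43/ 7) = -2765/ 13158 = -0.21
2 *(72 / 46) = 72 / 23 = 3.13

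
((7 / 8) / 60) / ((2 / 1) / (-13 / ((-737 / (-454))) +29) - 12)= -0.00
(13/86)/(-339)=-13/29154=-0.00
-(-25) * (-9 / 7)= -225 / 7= -32.14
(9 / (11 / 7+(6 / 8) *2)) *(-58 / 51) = -3.33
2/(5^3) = 2/125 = 0.02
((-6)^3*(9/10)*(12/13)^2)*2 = -279936/845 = -331.29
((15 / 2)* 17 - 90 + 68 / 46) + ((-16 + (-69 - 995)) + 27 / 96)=-765985 / 736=-1040.74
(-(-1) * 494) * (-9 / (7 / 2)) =-8892 / 7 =-1270.29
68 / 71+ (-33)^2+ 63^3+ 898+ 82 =17900304 / 71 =252116.96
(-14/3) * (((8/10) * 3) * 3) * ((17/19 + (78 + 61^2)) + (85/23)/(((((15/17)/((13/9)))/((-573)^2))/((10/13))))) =-112456588832/2185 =-51467546.38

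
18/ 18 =1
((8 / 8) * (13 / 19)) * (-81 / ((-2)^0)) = -1053 / 19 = -55.42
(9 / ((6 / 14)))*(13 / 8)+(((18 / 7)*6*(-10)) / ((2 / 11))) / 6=-6009 / 56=-107.30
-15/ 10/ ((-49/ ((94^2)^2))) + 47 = 117114647/ 49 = 2390094.84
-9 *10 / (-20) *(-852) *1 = -3834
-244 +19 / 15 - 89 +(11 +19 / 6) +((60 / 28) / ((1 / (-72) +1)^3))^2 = -312.57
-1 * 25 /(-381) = 25 /381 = 0.07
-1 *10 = -10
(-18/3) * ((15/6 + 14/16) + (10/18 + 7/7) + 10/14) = -2845/84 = -33.87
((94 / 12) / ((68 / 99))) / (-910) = -1551 / 123760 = -0.01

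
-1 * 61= -61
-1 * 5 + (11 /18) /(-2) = -191 /36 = -5.31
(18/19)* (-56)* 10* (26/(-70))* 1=3744/19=197.05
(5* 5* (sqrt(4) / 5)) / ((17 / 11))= 110 / 17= 6.47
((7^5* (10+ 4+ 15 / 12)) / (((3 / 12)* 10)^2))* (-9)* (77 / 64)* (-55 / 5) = 7815305421 / 1600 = 4884565.89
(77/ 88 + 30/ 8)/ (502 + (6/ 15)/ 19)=3515/ 381536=0.01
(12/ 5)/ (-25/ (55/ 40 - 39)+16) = 301/ 2090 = 0.14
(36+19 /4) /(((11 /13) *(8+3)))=2119 /484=4.38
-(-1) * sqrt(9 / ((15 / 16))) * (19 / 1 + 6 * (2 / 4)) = 88 * sqrt(15) / 5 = 68.16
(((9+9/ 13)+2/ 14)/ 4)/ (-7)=-895/ 2548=-0.35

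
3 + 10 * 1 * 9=93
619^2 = 383161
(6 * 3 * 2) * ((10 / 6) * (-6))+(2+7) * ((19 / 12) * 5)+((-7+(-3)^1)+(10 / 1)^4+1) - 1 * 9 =38773 / 4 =9693.25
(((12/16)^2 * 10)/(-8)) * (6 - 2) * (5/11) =-1.28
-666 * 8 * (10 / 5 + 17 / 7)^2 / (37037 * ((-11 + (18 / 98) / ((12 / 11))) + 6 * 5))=-553536 / 3760757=-0.15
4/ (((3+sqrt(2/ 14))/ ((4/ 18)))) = 28/ 93 - 4 *sqrt(7)/ 279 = 0.26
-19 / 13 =-1.46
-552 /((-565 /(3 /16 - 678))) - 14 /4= -75226 /113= -665.72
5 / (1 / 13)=65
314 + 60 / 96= 2517 / 8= 314.62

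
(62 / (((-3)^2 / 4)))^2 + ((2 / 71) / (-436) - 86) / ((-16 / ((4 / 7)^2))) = 46753806517 / 61432182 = 761.06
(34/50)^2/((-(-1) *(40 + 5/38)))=10982/953125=0.01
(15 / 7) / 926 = 15 / 6482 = 0.00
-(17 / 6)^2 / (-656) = 289 / 23616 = 0.01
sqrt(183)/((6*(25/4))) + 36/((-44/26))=-234/11 + 2*sqrt(183)/75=-20.91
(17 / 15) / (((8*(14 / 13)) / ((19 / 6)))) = 0.42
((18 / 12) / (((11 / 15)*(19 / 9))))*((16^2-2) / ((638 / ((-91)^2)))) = 425933235 / 133342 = 3194.29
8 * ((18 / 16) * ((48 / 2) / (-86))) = -108 / 43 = -2.51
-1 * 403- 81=-484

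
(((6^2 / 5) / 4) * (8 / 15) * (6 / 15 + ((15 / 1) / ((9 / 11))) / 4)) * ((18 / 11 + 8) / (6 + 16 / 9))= 285246 / 48125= 5.93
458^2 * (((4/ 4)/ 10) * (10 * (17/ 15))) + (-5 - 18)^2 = 3573923/ 15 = 238261.53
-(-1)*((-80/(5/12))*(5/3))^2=102400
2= 2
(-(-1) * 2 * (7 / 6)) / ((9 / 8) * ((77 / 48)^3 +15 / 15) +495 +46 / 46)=229376 / 49325909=0.00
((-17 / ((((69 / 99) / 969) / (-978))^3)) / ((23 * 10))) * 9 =2339866880676451267423524 / 1399205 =1672283104103009399.93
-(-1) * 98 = 98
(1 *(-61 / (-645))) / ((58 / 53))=3233 / 37410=0.09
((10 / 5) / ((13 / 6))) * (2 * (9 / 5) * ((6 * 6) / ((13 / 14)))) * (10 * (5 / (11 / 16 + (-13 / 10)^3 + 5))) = 725760000 / 393263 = 1845.48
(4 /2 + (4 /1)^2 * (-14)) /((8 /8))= -222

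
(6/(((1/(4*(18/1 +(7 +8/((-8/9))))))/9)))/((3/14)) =16128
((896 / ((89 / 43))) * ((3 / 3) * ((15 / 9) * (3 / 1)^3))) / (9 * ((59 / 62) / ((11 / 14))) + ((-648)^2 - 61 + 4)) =24633840 / 530927809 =0.05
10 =10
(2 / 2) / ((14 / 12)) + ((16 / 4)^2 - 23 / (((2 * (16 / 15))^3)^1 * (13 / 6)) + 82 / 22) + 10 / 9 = 3040952345 / 147603456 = 20.60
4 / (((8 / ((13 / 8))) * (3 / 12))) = 3.25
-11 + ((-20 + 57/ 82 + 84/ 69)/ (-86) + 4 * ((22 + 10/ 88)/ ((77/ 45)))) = 802780777/ 19625716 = 40.90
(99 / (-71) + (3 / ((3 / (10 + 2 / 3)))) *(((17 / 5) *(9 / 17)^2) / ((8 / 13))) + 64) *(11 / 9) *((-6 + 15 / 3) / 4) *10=-5252599 / 21726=-241.77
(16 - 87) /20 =-3.55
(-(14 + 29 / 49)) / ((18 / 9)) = -715 / 98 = -7.30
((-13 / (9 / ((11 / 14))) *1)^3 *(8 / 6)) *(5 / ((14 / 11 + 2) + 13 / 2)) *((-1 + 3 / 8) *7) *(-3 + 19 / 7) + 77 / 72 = -45694231 / 258048504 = -0.18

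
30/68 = 15/34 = 0.44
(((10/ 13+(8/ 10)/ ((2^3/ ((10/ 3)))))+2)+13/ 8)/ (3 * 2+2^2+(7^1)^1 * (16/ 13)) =1475/ 5808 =0.25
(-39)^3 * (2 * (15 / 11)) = -1779570 / 11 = -161779.09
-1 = -1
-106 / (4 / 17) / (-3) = 901 / 6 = 150.17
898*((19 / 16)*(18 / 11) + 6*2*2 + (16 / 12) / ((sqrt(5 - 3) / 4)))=26683.55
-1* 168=-168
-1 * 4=-4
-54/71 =-0.76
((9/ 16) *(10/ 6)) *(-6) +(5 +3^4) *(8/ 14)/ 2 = 1061/ 56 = 18.95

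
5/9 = 0.56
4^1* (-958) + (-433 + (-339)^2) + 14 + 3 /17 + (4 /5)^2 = 47035097 /425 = 110670.82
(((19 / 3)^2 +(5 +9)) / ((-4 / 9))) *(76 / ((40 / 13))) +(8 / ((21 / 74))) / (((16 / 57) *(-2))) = -856083 / 280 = -3057.44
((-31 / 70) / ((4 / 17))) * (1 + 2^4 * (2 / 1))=-62.11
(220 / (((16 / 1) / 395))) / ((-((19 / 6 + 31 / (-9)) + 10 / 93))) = 1212255 / 38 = 31901.45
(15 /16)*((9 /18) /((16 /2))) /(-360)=-1 /6144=-0.00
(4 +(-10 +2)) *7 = -28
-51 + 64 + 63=76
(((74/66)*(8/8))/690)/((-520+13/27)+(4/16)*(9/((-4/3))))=-888/284828665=-0.00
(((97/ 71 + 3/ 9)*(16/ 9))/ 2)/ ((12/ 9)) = 724/ 639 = 1.13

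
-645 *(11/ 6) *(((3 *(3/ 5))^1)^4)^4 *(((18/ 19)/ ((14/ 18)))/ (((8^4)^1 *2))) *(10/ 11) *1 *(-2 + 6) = -6454069317770962203/ 831250000000000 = -7764.29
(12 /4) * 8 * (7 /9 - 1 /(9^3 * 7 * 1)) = 18.66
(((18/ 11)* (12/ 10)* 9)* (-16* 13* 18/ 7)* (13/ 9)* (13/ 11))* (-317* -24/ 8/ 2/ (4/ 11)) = -8123381136/ 385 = -21099691.26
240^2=57600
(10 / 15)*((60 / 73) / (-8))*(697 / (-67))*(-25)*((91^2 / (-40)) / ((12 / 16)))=144296425 / 29346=4917.07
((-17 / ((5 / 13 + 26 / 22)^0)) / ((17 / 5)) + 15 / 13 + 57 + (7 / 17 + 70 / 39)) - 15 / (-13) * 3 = 38999 / 663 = 58.82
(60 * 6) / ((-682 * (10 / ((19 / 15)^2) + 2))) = -16245 / 253363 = -0.06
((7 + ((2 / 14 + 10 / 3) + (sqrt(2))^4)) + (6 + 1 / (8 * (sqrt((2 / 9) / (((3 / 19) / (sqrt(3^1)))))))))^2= (63 * 3^(1 / 4) * sqrt(38) + 130720)^2 / 40755456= 422.56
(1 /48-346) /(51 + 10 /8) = -16607 /2508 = -6.62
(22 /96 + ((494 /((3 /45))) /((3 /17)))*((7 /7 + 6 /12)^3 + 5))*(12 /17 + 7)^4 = 4971156015980711 /4009008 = 1239996531.81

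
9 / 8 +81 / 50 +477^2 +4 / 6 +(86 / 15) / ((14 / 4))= 955643009 / 4200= 227534.05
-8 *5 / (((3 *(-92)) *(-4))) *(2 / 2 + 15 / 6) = -0.13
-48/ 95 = -0.51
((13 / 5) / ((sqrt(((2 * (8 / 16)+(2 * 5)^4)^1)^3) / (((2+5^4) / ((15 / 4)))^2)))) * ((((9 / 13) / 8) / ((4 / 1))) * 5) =393129 * sqrt(10001) / 5001000050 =0.01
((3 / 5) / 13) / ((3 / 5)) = 1 / 13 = 0.08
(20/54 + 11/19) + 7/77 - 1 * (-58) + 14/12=679495/11286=60.21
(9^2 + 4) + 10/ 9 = 775/ 9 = 86.11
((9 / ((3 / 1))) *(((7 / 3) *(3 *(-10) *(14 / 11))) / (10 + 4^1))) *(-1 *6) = 1260 / 11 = 114.55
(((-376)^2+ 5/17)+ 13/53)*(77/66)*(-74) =-32991487858/2703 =-12205507.90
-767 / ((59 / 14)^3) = -35672 / 3481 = -10.25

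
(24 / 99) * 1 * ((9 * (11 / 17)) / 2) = 12 / 17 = 0.71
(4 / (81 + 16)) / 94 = 2 / 4559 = 0.00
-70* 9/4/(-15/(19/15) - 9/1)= 665/88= 7.56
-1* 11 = -11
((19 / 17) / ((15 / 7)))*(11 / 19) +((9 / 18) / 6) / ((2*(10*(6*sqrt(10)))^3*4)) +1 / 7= sqrt(10) / 2073600000 +794 / 1785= 0.44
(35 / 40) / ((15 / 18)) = 21 / 20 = 1.05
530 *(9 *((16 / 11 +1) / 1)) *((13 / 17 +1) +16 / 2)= 21379140 / 187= 114326.95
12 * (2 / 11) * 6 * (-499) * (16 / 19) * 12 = -13796352 / 209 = -66011.25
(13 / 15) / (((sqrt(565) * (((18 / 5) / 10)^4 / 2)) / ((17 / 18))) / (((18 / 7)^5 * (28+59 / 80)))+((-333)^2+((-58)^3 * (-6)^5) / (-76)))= -128323282197512047851562500 / 2939414952550613480569699525609363 - 53370523456250 * sqrt(565) / 8818244857651840441709098576828089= -0.00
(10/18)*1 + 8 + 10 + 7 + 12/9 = 26.89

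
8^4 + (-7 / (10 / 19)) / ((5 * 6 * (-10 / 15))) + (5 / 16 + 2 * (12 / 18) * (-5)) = 4090.31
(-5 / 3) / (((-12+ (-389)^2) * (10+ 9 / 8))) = -40 / 40399503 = -0.00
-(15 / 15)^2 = -1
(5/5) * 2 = 2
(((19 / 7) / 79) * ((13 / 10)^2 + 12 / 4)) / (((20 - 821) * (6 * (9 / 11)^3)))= -1694363 / 27678234600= -0.00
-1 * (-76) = 76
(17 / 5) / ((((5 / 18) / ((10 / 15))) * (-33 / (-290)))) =3944 / 55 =71.71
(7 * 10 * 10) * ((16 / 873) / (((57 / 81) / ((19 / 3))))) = 11200 / 97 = 115.46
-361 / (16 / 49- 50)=17689 / 2434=7.27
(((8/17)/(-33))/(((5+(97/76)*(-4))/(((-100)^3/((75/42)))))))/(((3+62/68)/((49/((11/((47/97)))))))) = -1473920000/35211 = -41859.65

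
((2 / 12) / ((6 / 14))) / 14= 1 / 36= 0.03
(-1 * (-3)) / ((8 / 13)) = 39 / 8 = 4.88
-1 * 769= -769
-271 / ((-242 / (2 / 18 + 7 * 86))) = 1468549 / 2178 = 674.26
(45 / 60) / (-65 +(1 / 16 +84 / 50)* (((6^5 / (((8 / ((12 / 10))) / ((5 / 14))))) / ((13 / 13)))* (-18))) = -525 / 9191534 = -0.00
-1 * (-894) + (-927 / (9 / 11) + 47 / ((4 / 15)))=-251 / 4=-62.75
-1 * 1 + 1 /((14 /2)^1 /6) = -1 /7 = -0.14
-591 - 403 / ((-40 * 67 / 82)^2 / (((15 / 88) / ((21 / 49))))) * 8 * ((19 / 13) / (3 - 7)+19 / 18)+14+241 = -47900893691 / 142211520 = -336.83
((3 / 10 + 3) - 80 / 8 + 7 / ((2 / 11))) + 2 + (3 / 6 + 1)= 353 / 10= 35.30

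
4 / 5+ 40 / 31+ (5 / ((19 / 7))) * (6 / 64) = 213267 / 94240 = 2.26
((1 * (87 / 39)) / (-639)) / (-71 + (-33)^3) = 29 / 299118456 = 0.00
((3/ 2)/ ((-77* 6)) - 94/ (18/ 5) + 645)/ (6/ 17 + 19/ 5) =145821835/ 978516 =149.02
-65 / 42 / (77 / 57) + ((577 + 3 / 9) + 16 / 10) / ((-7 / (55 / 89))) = -15040441 / 287826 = -52.26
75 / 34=2.21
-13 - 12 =-25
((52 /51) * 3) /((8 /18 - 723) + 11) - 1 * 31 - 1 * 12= -1170448 /27217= -43.00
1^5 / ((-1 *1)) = -1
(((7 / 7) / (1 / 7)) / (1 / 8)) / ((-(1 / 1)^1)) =-56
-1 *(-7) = 7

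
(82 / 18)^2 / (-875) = -0.02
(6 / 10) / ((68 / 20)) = 3 / 17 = 0.18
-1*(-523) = 523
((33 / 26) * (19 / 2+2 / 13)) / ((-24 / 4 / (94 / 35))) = -129767 / 23660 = -5.48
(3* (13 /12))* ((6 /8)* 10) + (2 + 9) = 283 /8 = 35.38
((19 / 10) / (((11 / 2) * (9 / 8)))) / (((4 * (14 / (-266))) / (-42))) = 10108 / 165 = 61.26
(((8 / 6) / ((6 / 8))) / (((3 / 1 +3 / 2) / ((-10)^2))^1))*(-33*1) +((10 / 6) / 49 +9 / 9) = -1723432 / 1323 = -1302.67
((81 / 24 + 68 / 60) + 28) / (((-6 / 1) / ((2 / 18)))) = -3901 / 6480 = -0.60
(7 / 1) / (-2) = -7 / 2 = -3.50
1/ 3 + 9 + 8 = 52/ 3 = 17.33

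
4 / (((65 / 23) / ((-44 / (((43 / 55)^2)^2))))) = -7408346000 / 44444413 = -166.69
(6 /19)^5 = 7776 /2476099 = 0.00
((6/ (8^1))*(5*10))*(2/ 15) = 5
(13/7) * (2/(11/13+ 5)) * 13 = 2197/266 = 8.26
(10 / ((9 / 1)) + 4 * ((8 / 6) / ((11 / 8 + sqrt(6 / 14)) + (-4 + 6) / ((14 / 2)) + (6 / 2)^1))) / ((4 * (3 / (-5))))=-0.88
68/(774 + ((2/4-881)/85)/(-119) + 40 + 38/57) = 4126920/49447403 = 0.08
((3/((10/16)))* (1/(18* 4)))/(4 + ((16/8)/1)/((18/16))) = 3/260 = 0.01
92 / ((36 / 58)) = 1334 / 9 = 148.22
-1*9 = -9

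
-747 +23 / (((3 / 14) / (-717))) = -77705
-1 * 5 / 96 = -5 / 96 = -0.05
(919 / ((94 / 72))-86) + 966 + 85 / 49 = 3651751 / 2303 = 1585.65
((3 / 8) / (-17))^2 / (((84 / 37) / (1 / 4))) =0.00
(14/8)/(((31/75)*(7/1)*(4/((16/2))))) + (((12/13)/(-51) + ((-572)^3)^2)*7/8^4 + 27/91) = 2939451026977897155601/49107968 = 59856906051944.51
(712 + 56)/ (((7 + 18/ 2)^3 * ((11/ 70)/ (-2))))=-105/ 44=-2.39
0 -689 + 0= -689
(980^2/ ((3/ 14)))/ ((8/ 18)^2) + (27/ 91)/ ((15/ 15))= 2064739977/ 91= 22689450.30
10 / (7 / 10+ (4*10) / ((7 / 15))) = 700 / 6049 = 0.12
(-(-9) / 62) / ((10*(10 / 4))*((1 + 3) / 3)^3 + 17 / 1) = 243 / 127658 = 0.00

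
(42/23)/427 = 6/1403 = 0.00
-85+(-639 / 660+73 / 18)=-162187 / 1980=-81.91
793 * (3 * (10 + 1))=26169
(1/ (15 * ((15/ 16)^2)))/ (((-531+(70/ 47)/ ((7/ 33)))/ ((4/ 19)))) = -48128/ 1579206375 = -0.00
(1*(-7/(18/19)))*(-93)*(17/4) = 70091/24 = 2920.46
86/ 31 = 2.77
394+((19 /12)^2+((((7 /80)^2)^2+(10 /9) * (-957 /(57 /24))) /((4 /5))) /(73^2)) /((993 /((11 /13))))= 394.00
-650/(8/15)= -4875/4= -1218.75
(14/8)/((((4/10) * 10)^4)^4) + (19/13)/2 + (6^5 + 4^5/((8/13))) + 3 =2109146769915995/223338299392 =9443.73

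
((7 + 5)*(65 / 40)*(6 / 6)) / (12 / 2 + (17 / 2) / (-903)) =35217 / 10819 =3.26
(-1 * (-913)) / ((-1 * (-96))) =913 / 96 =9.51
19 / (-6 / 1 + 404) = 19 / 398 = 0.05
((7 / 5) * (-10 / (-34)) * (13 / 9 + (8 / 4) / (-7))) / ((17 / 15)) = 365 / 867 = 0.42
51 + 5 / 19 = 974 / 19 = 51.26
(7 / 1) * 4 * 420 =11760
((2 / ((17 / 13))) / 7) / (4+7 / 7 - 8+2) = -0.22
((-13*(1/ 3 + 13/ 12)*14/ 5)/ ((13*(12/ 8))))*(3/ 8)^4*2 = -0.10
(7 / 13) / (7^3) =1 / 637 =0.00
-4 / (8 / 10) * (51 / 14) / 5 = -51 / 14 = -3.64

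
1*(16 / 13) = 1.23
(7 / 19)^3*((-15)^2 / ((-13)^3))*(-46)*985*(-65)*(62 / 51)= -361335922500 / 19705907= -18336.43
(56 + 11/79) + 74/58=131538/2291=57.42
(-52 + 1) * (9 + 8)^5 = -72412707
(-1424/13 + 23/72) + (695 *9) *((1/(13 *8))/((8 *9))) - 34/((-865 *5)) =-269985841/2491200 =-108.38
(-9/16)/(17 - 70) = 9/848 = 0.01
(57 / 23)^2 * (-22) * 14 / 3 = -333564 / 529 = -630.56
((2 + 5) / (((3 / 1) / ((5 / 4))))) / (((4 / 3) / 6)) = 105 / 8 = 13.12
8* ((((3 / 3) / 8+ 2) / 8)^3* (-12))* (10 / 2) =-73695 / 8192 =-9.00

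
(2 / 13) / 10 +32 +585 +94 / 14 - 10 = 279247 / 455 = 613.73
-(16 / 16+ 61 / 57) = -118 / 57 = -2.07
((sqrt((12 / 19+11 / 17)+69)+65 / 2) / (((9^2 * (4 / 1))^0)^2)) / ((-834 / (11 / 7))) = -715 / 11676 - 55 * sqrt(73321) / 942837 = -0.08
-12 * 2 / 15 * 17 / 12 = -2.27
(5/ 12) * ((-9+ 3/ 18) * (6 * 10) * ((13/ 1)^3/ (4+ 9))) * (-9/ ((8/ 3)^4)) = 54413775/ 8192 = 6642.31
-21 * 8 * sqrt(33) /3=-321.70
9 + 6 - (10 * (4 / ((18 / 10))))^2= -38785 / 81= -478.83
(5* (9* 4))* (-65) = -11700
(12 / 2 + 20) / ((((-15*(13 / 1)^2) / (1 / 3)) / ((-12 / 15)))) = 8 / 2925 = 0.00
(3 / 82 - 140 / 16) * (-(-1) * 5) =-7145 / 164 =-43.57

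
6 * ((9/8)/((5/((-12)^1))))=-81/5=-16.20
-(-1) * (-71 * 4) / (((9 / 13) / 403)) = -1487876 / 9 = -165319.56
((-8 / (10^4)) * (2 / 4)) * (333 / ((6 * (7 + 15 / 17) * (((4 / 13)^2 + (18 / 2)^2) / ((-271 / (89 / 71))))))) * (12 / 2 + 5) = 67496138853 / 817229150000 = 0.08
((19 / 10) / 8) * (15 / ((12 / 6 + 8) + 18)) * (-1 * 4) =-57 / 112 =-0.51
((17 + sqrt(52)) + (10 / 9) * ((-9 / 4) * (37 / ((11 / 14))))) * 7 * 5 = -38780 / 11 + 70 * sqrt(13) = -3273.07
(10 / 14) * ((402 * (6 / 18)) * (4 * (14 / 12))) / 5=268 / 3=89.33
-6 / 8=-3 / 4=-0.75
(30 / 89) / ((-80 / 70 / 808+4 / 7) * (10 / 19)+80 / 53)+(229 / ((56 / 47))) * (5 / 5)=41173353631 / 214017944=192.38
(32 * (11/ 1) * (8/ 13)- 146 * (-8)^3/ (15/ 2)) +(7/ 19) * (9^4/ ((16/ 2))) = 310796149/ 29640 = 10485.70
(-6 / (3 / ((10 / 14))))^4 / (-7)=-10000 / 16807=-0.59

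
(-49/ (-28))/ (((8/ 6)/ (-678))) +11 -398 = -10215/ 8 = -1276.88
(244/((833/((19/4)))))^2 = 1343281/693889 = 1.94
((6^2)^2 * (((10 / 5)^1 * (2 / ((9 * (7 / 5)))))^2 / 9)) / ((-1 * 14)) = -3200 / 3087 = -1.04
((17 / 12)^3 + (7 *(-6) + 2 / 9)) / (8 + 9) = -67279 / 29376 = -2.29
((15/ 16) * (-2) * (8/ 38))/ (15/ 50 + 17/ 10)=-15/ 76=-0.20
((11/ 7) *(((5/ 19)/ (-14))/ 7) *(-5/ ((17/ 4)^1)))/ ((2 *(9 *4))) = 275/ 3988404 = 0.00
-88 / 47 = -1.87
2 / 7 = 0.29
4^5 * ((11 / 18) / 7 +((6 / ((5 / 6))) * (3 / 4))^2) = 47170048 / 1575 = 29949.24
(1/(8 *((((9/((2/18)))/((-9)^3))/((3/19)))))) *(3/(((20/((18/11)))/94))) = -34263/8360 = -4.10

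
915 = 915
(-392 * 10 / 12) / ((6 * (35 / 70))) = -980 / 9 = -108.89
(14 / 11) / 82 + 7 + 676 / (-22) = -10694 / 451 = -23.71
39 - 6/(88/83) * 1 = 1467/44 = 33.34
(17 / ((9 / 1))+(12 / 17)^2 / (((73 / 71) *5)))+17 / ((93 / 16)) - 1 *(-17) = 644834206 / 29430315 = 21.91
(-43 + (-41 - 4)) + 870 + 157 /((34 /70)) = 18789 /17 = 1105.24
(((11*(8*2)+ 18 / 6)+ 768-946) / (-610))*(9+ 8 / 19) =-179 / 11590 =-0.02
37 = 37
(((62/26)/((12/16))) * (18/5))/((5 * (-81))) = -248/8775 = -0.03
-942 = -942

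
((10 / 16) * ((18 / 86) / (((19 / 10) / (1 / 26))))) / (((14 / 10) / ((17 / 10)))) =3825 / 1189552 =0.00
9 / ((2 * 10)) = 9 / 20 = 0.45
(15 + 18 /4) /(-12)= -13 /8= -1.62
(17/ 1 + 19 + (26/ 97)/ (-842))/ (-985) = -1470119/ 40224445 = -0.04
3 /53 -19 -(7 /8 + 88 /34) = -161507 /7208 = -22.41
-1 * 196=-196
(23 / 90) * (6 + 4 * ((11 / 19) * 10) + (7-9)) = 6.94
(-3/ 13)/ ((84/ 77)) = -11/ 52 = -0.21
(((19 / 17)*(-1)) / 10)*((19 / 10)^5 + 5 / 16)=-47639631 / 17000000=-2.80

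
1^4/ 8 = 1/ 8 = 0.12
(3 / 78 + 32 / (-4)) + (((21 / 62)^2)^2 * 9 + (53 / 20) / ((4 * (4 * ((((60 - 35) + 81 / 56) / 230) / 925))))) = 376816196318281 / 284488797008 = 1324.54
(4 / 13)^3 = 64 / 2197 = 0.03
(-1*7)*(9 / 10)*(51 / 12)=-1071 / 40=-26.78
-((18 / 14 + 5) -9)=19 / 7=2.71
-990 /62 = -495 /31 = -15.97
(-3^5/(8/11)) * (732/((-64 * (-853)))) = -489159/109184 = -4.48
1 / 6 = 0.17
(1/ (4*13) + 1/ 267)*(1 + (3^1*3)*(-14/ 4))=-19459/ 27768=-0.70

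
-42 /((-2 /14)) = 294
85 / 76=1.12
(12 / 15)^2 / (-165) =-16 / 4125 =-0.00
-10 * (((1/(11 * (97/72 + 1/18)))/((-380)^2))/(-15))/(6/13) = 13/20053550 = 0.00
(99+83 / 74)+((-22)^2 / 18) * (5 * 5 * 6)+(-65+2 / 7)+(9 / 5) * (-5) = 6308837 / 1554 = 4059.74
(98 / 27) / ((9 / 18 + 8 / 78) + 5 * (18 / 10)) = 364 / 963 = 0.38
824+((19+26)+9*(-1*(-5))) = 914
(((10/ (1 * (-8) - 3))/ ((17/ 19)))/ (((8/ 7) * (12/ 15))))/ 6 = -3325/ 17952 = -0.19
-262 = -262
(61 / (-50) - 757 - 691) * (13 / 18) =-941993 / 900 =-1046.66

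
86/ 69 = 1.25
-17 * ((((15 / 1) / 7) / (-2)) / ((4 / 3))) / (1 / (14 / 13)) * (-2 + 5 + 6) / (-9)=-765 / 52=-14.71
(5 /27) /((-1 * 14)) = -5 /378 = -0.01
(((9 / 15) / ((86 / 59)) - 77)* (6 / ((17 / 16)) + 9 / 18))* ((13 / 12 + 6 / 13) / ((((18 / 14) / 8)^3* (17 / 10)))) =-103064.78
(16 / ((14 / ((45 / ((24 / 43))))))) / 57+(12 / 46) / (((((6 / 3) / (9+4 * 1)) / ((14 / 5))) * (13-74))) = 1435607 / 932995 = 1.54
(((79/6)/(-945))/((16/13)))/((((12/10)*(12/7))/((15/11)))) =-5135/684288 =-0.01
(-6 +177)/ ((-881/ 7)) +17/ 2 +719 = 1279461/ 1762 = 726.14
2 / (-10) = -1 / 5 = -0.20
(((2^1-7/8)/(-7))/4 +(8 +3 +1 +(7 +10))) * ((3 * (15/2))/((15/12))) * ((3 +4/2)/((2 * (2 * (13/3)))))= 67365/448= 150.37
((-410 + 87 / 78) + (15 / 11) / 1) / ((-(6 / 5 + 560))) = 582755 / 802516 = 0.73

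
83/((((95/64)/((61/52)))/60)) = 972096/247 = 3935.61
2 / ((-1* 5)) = -2 / 5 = -0.40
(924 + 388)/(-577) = -1312/577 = -2.27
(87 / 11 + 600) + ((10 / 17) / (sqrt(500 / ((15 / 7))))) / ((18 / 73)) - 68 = 540.07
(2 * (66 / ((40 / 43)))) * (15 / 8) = 4257 / 16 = 266.06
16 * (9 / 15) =9.60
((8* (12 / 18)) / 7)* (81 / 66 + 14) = 2680 / 231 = 11.60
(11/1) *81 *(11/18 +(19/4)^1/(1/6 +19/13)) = 399267/127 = 3143.83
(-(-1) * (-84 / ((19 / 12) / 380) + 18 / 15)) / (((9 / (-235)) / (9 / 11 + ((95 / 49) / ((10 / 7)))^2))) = 4528086455 / 3234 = 1400150.42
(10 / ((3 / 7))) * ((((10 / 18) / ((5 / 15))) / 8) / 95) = 0.05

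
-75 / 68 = -1.10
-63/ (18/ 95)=-665/ 2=-332.50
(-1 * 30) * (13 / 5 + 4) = -198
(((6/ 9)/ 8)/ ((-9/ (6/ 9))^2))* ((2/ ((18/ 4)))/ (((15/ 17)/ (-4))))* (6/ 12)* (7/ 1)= -952/ 295245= -0.00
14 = 14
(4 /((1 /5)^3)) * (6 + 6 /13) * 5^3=5250000 /13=403846.15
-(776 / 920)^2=-9409 / 13225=-0.71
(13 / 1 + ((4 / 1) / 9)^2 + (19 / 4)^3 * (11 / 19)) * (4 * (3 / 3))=390067 / 1296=300.98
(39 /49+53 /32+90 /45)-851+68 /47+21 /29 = -1804588769 /2137184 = -844.38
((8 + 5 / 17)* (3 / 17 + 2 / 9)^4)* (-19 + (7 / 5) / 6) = -366374798701 / 93156817770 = -3.93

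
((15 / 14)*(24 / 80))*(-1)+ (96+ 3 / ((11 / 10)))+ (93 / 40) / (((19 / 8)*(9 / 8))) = 8714449 / 87780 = 99.28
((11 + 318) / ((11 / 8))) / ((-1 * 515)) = -2632 / 5665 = -0.46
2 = 2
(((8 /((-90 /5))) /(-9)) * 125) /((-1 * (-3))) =500 /243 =2.06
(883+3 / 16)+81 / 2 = 14779 / 16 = 923.69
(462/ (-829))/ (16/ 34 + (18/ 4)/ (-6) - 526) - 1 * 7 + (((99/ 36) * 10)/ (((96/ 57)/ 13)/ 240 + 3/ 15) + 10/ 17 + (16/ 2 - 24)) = 28659084163933/ 249819479942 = 114.72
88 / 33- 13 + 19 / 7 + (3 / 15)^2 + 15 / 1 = 3896 / 525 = 7.42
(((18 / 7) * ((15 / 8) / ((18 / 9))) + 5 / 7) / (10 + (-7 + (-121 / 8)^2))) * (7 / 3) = 200 / 6357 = 0.03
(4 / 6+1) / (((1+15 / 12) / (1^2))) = 20 / 27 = 0.74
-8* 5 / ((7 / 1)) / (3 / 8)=-320 / 21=-15.24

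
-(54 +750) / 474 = -134 / 79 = -1.70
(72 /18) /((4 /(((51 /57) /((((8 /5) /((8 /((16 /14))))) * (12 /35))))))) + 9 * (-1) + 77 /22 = 10793 /1824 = 5.92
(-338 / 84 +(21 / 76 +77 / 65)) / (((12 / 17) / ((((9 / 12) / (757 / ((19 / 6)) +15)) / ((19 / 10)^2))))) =-22599205 / 7611445296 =-0.00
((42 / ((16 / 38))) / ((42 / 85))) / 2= 1615 / 16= 100.94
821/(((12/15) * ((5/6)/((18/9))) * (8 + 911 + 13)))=2463/932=2.64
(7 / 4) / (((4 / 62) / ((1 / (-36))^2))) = 217 / 10368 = 0.02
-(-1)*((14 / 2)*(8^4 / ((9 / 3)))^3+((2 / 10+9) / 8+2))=9620726744741 / 540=17816160638.41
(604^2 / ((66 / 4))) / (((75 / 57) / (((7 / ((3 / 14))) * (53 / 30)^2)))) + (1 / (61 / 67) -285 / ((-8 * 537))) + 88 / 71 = 1713239.92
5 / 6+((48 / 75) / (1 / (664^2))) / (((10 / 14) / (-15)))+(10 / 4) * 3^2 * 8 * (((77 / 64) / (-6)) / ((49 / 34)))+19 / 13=-647082616883 / 109200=-5925664.99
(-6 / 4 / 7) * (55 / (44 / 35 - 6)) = 825 / 332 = 2.48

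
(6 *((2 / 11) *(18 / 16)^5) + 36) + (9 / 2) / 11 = 3458043 / 90112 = 38.37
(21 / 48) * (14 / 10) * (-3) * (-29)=4263 / 80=53.29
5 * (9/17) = 45/17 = 2.65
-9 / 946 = -0.01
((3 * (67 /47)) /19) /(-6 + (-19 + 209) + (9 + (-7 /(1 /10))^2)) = 201 /4548049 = 0.00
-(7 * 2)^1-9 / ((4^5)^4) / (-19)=-292470092988407 / 20890720927744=-14.00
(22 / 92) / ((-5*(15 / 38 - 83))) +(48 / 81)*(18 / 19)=11563433 / 20576145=0.56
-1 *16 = -16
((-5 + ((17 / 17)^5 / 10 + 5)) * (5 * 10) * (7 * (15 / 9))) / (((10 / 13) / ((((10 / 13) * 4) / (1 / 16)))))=11200 / 3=3733.33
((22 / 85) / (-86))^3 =-1331 / 48827236375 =-0.00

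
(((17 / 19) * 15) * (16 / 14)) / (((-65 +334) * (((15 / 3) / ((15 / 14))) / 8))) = 24480 / 250439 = 0.10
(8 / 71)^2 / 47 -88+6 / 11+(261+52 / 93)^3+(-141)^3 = 31635005761273514926 / 2096312800329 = 15090785.00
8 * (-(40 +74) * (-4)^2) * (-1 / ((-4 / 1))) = -3648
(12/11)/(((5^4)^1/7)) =0.01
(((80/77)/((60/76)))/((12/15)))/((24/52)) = 3.56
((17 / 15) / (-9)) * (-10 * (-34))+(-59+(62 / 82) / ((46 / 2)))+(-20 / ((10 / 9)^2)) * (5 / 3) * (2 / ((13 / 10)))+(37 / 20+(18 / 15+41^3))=455318800633 / 6619860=68780.73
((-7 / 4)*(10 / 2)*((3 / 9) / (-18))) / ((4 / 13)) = 455 / 864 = 0.53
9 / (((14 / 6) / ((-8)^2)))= 1728 / 7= 246.86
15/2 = 7.50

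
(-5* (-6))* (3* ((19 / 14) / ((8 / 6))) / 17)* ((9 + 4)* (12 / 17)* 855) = 85529925 / 2023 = 42278.76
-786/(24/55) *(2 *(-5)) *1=36025/2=18012.50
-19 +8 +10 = -1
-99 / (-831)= 33 / 277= 0.12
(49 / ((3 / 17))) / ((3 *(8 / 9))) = 833 / 8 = 104.12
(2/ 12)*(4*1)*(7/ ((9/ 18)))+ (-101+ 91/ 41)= -11002/ 123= -89.45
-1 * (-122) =122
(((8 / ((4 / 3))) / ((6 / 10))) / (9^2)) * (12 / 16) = 5 / 54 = 0.09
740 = 740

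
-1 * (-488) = 488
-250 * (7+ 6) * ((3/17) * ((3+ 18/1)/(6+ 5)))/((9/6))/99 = -45500/6171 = -7.37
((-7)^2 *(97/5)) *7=33271/5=6654.20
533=533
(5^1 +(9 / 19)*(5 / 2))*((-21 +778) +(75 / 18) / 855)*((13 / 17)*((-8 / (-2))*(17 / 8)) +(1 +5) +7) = 2372778785 / 25992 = 91288.81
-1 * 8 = -8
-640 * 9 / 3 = -1920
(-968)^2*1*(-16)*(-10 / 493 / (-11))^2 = -12390400 / 243049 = -50.98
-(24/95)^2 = -576/9025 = -0.06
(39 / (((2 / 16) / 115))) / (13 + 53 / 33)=592020 / 241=2456.51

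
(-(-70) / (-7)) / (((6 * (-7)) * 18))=5 / 378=0.01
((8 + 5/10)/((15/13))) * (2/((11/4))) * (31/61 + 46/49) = 764660/98637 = 7.75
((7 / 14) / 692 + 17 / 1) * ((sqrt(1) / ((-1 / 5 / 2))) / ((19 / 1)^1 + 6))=-6.80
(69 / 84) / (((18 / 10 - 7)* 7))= -115 / 5096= -0.02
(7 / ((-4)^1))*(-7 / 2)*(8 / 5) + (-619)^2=1915854 / 5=383170.80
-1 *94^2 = -8836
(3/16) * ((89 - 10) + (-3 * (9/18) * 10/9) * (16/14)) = 14.46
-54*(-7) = 378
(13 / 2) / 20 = 13 / 40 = 0.32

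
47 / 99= 0.47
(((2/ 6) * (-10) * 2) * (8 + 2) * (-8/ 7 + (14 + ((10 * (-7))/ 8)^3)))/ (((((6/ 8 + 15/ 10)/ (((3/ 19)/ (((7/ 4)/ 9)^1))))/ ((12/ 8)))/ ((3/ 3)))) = 22077375/ 931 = 23713.61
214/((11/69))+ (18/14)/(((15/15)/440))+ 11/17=1908.72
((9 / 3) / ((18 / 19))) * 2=19 / 3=6.33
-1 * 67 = -67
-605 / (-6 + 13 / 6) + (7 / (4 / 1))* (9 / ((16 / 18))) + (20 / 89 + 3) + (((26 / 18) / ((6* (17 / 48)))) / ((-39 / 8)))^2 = 2467368306785 / 13800448224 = 178.79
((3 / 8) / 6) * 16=1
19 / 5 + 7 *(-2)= -51 / 5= -10.20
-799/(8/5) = -3995/8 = -499.38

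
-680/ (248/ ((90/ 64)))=-3825/ 992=-3.86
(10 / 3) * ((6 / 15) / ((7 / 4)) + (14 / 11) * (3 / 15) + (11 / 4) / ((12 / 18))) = 4731 / 308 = 15.36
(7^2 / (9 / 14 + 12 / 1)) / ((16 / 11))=3773 / 1416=2.66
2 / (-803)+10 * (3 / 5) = 4816 / 803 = 6.00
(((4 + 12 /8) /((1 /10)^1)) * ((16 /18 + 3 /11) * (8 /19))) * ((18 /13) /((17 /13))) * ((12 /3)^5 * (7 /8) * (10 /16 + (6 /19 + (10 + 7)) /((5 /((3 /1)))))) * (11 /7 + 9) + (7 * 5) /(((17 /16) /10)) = 18238747360 /6137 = 2971932.11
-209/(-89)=2.35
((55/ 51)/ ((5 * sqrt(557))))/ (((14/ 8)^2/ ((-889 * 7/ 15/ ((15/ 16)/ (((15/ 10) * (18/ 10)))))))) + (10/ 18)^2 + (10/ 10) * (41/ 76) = 5221/ 6156 - 178816 * sqrt(557)/ 1183625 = -2.72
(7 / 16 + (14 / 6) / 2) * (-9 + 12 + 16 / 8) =385 / 48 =8.02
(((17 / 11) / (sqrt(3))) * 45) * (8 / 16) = 255 * sqrt(3) / 22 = 20.08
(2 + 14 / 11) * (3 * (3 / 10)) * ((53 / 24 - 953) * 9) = -5545017 / 220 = -25204.62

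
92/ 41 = 2.24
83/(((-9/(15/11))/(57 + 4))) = -25315/33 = -767.12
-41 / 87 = -0.47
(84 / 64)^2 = 441 / 256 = 1.72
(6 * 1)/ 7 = 6/ 7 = 0.86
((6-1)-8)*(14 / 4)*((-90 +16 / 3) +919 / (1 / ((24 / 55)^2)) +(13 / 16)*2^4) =-6563599 / 6050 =-1084.89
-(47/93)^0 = -1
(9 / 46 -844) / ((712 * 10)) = -7763 / 65504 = -0.12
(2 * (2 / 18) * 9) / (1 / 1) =2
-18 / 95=-0.19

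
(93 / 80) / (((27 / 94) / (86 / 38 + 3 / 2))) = 208351 / 13680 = 15.23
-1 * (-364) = 364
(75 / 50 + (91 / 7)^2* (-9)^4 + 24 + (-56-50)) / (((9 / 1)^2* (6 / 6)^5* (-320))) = -2217457 / 51840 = -42.78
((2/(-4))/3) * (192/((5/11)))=-352/5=-70.40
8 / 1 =8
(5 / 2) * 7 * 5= 175 / 2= 87.50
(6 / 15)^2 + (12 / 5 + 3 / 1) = 139 / 25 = 5.56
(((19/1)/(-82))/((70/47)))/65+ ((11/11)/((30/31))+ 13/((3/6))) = 30255731/1119300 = 27.03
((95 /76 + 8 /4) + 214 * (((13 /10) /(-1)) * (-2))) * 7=78351 /20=3917.55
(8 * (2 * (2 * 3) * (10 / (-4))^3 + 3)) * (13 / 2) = -9594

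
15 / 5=3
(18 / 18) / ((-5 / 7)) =-7 / 5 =-1.40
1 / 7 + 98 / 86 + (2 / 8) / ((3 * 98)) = 64891 / 50568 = 1.28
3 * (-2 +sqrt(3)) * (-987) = 5922 - 2961 * sqrt(3) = 793.40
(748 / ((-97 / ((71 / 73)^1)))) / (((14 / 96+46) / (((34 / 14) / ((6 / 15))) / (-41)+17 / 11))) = -1022338656 / 4501427105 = -0.23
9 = 9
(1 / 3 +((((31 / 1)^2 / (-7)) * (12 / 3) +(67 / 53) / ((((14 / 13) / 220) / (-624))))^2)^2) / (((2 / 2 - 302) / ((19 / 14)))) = -738186886991396563041405743412931 / 239503257385602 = -3082158025946637810.94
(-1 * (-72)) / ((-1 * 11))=-72 / 11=-6.55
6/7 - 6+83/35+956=33363/35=953.23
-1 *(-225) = 225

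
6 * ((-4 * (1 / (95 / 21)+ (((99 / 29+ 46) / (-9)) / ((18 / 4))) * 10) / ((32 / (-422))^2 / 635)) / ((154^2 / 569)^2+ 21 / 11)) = 53832566075192138047 / 2948613876760608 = 18256.91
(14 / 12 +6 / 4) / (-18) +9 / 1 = 239 / 27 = 8.85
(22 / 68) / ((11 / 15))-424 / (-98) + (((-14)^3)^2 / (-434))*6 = -5375842471 / 51646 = -104090.20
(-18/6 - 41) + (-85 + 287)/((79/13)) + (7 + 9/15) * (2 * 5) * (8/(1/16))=767662/79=9717.24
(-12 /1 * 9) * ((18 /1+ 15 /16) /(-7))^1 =8181 /28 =292.18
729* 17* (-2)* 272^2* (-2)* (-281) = -1030577292288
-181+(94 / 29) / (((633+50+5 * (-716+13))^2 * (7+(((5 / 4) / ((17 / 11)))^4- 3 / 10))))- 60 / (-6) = -118389249132237061 / 692334790476561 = -171.00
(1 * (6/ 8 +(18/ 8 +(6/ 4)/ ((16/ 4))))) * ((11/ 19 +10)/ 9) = 603/ 152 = 3.97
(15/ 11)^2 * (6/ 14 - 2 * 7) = -21375/ 847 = -25.24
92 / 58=46 / 29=1.59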